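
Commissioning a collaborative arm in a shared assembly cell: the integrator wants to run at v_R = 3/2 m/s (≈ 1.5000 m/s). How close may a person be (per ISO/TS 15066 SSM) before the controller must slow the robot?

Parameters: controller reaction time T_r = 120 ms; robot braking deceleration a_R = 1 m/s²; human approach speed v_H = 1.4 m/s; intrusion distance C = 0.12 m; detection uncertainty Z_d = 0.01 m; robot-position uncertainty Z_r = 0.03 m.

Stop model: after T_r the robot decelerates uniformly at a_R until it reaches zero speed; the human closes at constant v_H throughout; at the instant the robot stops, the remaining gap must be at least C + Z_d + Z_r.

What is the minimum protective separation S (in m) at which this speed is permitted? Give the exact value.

S_min = 3733/1000 m = 3.7330 m

stop time T_s = (3/2)/1 = 1.5000 s
robot covers v_R·T_r = 1.5000·0.1200 = 0.1800 m before braking
robot under decel: 1.5000²/(2·1.0000) = 1.1250 m
human over T_r+T_s: 1.4000·(0.1200+1.5000) = 2.2680 m
margins: 0.1200+0.0100+0.0300 = 0.1600 m
S_min ≈ 0.1800+1.1250+2.2680+0.1600  ⇒  S_min = 3733/1000 m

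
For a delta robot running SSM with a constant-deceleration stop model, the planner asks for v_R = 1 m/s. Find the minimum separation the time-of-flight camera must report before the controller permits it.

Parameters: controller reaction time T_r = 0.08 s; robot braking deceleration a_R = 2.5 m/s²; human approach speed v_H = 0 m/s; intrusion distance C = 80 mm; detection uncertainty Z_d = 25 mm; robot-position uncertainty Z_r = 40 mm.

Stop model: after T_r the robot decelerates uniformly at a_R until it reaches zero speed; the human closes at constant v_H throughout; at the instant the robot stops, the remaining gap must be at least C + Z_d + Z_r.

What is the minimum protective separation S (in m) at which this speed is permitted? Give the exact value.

S_min = 17/40 m = 0.4250 m

T_s = v_R/a_R = 1/(5/2) = 0.4000 s
reaction-phase robot travel = 1.0000·0.0800 = 0.0800 m
robot under decel: 1.0000²/(2·2.5000) = 0.2000 m
human over T_r+T_s: 0.0000·(0.0800+0.4000) = 0.0000 m
margins: 0.0800+0.0250+0.0400 = 0.1450 m
S_min ≈ 0.0800+0.2000+0.0000+0.1450  ⇒  S_min = 17/40 m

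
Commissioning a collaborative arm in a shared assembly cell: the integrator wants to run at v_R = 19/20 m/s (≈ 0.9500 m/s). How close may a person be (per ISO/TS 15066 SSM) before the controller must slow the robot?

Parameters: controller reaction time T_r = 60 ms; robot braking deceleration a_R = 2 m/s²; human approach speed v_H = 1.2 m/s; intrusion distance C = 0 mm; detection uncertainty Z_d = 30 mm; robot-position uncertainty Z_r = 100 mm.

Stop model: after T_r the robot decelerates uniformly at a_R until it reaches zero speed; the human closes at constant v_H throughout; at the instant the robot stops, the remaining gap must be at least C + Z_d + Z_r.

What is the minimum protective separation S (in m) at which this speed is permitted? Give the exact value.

braking lasts T_s = (19/20)/2 = 0.4750 s
reaction-phase robot travel = 0.9500·0.0600 = 0.0570 m
robot covers 0.9500·0.4750 − ½·2.0000·0.4750² = 0.2256 m while stopping
human over T_r+T_s: 1.2000·(0.0600+0.4750) = 0.6420 m
C+Z_d+Z_r = 0.0000+0.0300+0.1000 = 0.1300 m
S_min ≈ 0.0570+0.2256+0.6420+0.1300  ⇒  S_min = 8437/8000 m

S_min = 8437/8000 m = 1.0546 m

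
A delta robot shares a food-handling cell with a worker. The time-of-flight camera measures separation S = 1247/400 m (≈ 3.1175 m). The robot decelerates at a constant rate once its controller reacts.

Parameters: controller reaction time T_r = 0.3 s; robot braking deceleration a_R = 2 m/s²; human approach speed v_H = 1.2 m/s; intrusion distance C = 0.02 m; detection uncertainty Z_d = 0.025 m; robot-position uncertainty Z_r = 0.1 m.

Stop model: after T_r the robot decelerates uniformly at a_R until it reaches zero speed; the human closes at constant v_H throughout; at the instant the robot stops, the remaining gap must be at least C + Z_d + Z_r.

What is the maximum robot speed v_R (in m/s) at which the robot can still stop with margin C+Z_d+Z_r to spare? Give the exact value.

quadratic (1/4)·v² + (9/10)·v + (-209/80) = 0
  disc = (9/10)² − 4·(1/4)·(-209/80) = 1369/400 ; √disc = 37/20
  v_R = (−(9/10) + 37/20) / (2·(1/4)) = 19/10 m/s
check:
braking lasts T_s = (19/10)/2 = 0.9500 s
reaction-phase robot travel = 1.9000·0.3000 = 0.5700 m
robot covers 1.9000·0.9500 − ½·2.0000·0.9500² = 0.9025 m while stopping
human closes 1.2000·1.2500 = 1.5000 m
C+Z_d+Z_r = 0.0200+0.0250+0.1000 = 0.1450 m
sum ≈ 0.5700+0.9025+1.5000+0.1450 ≈ 3.1175 m = S ✓

v_R_max = 19/10 m/s = 1.9000 m/s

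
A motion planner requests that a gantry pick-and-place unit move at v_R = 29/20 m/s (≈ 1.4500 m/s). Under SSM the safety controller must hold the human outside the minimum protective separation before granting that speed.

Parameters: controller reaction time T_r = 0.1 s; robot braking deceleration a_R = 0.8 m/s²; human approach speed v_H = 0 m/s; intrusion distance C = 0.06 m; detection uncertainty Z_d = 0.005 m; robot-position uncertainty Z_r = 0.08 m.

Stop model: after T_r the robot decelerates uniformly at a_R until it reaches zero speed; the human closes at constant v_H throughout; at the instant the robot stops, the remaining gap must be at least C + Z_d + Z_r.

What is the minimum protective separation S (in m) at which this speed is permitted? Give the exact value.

S_min = 5133/3200 m = 1.6041 m

stop time T_s = (29/20)/(4/5) = 1.8125 s
robot covers v_R·T_r = 1.4500·0.1000 = 0.1450 m before braking
robot under decel: 1.4500²/(2·0.8000) = 1.3141 m
human closes 0.0000·1.9125 = 0.0000 m
margins: 0.0600+0.0050+0.0800 = 0.1450 m
S_min ≈ 0.1450+1.3141+0.0000+0.1450  ⇒  S_min = 5133/3200 m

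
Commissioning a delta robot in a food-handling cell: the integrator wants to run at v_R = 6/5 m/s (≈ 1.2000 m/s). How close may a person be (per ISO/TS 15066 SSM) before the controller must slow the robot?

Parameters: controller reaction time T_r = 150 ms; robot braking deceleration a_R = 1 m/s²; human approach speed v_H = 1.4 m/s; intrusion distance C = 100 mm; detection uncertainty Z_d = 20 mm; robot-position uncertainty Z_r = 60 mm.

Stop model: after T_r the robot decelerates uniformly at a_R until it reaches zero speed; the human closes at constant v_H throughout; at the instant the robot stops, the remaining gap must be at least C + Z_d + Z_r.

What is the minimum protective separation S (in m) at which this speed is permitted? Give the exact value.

T_s = v_R/a_R = (6/5)/1 = 1.2000 s
robot covers v_R·T_r = 1.2000·0.1500 = 0.1800 m before braking
robot covers 1.2000·1.2000 − ½·1.0000·1.2000² = 0.7200 m while stopping
person approaches 1.4000·(0.1500+1.2000) = 1.8900 m
residual clearance needed = 0.1000+0.0200+0.0600 = 0.1800 m
S_min ≈ 0.1800+0.7200+1.8900+0.1800  ⇒  S_min = 297/100 m

S_min = 297/100 m = 2.9700 m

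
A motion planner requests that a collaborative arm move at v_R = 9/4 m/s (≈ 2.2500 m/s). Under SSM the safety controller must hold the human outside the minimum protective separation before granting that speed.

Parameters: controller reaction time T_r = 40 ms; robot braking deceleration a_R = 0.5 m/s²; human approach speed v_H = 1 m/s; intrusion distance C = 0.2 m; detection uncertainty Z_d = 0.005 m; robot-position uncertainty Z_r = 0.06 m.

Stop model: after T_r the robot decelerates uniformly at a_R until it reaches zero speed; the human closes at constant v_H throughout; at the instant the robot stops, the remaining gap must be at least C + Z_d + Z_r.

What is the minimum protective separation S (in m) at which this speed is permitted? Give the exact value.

S_min = 3983/400 m = 9.9575 m

braking lasts T_s = (9/4)/(1/2) = 4.5000 s
robot covers v_R·T_r = 2.2500·0.0400 = 0.0900 m before braking
robot under decel: 2.2500²/(2·0.5000) = 5.0625 m
human closes 1.0000·4.5400 = 4.5400 m
C+Z_d+Z_r = 0.2000+0.0050+0.0600 = 0.2650 m
S_min ≈ 0.0900+5.0625+4.5400+0.2650  ⇒  S_min = 3983/400 m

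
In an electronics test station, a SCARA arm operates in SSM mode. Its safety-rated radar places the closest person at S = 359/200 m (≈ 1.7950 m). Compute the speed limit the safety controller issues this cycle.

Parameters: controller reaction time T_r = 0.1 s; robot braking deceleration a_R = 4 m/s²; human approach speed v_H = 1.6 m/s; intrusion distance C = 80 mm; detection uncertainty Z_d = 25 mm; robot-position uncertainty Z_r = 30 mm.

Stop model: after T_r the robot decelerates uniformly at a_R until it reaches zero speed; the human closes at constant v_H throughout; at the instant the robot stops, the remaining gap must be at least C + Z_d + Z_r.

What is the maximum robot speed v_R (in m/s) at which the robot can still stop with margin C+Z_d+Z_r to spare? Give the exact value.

v_R_max = 2 m/s = 2.0000 m/s

quadratic (1/8)·v² + (1/2)·v + (-3/2) = 0
  disc = (1/2)² − 4·(1/8)·(-3/2) = 1 ; √disc = 1
  v_R = (−(1/2) + 1) / (2·(1/8)) = 2 m/s
check:
stop time T_s = 2/4 = 0.5000 s
robot in T_r: 2.0000·0.1000 = 0.2000 m
robot covers 2.0000·0.5000 − ½·4.0000·0.5000² = 0.5000 m while stopping
person approaches 1.6000·(0.1000+0.5000) = 0.9600 m
C+Z_d+Z_r = 0.0800+0.0250+0.0300 = 0.1350 m
sum ≈ 0.2000+0.5000+0.9600+0.1350 ≈ 1.7950 m = S ✓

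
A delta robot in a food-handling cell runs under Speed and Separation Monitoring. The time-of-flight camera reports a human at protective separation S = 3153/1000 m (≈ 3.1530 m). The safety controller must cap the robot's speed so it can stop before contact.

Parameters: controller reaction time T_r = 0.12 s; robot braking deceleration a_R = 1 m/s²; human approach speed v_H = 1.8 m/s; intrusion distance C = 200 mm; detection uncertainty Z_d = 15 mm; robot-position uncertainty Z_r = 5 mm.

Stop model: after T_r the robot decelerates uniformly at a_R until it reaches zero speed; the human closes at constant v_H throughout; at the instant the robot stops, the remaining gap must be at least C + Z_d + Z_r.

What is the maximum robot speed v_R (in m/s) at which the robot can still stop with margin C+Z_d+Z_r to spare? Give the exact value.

v_R_max = 11/10 m/s = 1.1000 m/s

at the boundary: (1/2)·v² + (48/25)·v + (-2717/1000) = 0
  disc = (48/25)² − 4·(1/2)·(-2717/1000) = 22801/2500 ; √disc = 151/50
  v_R = (−(48/25) + 151/50) / (2·(1/2)) = 11/10 m/s
check:
T_s = v_R/a_R = (11/10)/1 = 1.1000 s
robot in T_r: 1.1000·0.1200 = 0.1320 m
robot under decel: 1.1000²/(2·1.0000) = 0.6050 m
person approaches 1.8000·(0.1200+1.1000) = 2.1960 m
margins: 0.2000+0.0150+0.0050 = 0.2200 m
sum ≈ 0.1320+0.6050+2.1960+0.2200 ≈ 3.1530 m = S ✓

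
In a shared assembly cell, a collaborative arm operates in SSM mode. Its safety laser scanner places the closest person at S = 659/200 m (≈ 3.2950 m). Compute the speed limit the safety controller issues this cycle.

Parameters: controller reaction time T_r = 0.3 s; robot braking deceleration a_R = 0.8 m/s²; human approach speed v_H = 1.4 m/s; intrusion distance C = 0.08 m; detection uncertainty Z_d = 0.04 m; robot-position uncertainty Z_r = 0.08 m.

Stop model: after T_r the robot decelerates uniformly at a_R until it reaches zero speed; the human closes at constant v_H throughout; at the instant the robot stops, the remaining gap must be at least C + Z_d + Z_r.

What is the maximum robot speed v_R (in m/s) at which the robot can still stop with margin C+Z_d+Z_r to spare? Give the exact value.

quadratic (5/8)·v² + (41/20)·v + (-107/40) = 0
  disc = (41/20)² − 4·(5/8)·(-107/40) = 1089/100 ; √disc = 33/10
  v_R = (−(41/20) + 33/10) / (2·(5/8)) = 1 m/s
check:
braking lasts T_s = 1/(4/5) = 1.2500 s
reaction-phase robot travel = 1.0000·0.3000 = 0.3000 m
braking distance = 1.0000²/(2·0.8000) = 0.6250 m
human closes 1.4000·1.5500 = 2.1700 m
margins: 0.0800+0.0400+0.0800 = 0.2000 m
sum ≈ 0.3000+0.6250+2.1700+0.2000 ≈ 3.2950 m = S ✓

v_R_max = 1 m/s = 1.0000 m/s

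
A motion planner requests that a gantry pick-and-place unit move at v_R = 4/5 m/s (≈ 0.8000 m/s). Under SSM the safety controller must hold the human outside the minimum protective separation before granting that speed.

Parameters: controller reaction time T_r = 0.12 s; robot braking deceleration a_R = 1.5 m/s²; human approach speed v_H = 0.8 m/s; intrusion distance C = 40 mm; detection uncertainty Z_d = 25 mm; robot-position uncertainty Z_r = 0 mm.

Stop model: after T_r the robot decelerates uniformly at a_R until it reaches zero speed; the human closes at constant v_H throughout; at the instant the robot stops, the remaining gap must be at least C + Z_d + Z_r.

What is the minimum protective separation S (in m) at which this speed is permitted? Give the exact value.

T_s = v_R/a_R = (4/5)/(3/2) = 0.5333 s
robot covers v_R·T_r = 0.8000·0.1200 = 0.0960 m before braking
robot under decel: 0.8000²/(2·1.5000) = 0.2133 m
human closes 0.8000·0.6533 = 0.5227 m
C+Z_d+Z_r = 0.0400+0.0250+0.0000 = 0.0650 m
S_min ≈ 0.0960+0.2133+0.5227+0.0650  ⇒  S_min = 897/1000 m

S_min = 897/1000 m = 0.8970 m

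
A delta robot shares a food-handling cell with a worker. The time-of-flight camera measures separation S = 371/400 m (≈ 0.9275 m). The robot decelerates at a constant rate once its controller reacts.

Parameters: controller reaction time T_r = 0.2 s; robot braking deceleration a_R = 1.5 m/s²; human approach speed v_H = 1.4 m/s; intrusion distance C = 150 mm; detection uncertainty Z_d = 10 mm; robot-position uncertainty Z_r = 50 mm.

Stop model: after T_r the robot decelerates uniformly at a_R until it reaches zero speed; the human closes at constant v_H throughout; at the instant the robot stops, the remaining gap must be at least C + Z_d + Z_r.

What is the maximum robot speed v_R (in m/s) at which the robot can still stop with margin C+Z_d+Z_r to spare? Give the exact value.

v_R_max = 7/20 m/s = 0.3500 m/s

at the boundary: (1/3)·v² + (17/15)·v + (-7/16) = 0
  disc = (17/15)² − 4·(1/3)·(-7/16) = 1681/900 ; √disc = 41/30
  v_R = (−(17/15) + 41/30) / (2·(1/3)) = 7/20 m/s
check:
braking lasts T_s = (7/20)/(3/2) = 0.2333 s
reaction-phase robot travel = 0.3500·0.2000 = 0.0700 m
robot under decel: 0.3500²/(2·1.5000) = 0.0408 m
human closes 1.4000·0.4333 = 0.6067 m
margins: 0.1500+0.0100+0.0500 = 0.2100 m
sum ≈ 0.0700+0.0408+0.6067+0.2100 ≈ 0.9275 m = S ✓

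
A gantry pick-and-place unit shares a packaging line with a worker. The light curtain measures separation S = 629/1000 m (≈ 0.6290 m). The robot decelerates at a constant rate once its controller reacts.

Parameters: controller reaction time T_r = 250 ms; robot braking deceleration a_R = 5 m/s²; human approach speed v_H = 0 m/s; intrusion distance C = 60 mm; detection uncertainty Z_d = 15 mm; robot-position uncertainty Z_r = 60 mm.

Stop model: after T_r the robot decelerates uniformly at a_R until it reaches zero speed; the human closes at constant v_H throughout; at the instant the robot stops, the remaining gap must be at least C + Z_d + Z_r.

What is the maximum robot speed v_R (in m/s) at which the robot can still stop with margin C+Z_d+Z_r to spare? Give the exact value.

v_R_max = 13/10 m/s = 1.3000 m/s

collect terms ⇒ (1/10)·v_R² + (1/4)·v_R + (-247/500) = 0
  disc = (1/4)² − 4·(1/10)·(-247/500) = 2601/10000 ; √disc = 51/100
  v_R = (−(1/4) + 51/100) / (2·(1/10)) = 13/10 m/s
check:
braking lasts T_s = (13/10)/5 = 0.2600 s
robot in T_r: 1.3000·0.2500 = 0.3250 m
braking distance = 1.3000²/(2·5.0000) = 0.1690 m
human over T_r+T_s: 0.0000·(0.2500+0.2600) = 0.0000 m
C+Z_d+Z_r = 0.0600+0.0150+0.0600 = 0.1350 m
sum ≈ 0.3250+0.1690+0.0000+0.1350 ≈ 0.6290 m = S ✓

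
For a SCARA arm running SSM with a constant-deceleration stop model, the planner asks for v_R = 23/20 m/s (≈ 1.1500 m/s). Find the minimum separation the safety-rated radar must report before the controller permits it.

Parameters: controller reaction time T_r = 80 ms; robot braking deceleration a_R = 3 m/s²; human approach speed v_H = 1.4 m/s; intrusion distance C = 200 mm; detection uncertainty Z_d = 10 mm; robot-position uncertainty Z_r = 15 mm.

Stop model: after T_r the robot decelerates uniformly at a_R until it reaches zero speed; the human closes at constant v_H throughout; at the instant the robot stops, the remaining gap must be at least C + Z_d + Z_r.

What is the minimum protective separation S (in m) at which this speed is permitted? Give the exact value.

S_min = 14233/12000 m = 1.1861 m

T_s = v_R/a_R = (23/20)/3 = 0.3833 s
robot covers v_R·T_r = 1.1500·0.0800 = 0.0920 m before braking
braking distance = 1.1500²/(2·3.0000) = 0.2204 m
human over T_r+T_s: 1.4000·(0.0800+0.3833) = 0.6487 m
C+Z_d+Z_r = 0.2000+0.0100+0.0150 = 0.2250 m
S_min ≈ 0.0920+0.2204+0.6487+0.2250  ⇒  S_min = 14233/12000 m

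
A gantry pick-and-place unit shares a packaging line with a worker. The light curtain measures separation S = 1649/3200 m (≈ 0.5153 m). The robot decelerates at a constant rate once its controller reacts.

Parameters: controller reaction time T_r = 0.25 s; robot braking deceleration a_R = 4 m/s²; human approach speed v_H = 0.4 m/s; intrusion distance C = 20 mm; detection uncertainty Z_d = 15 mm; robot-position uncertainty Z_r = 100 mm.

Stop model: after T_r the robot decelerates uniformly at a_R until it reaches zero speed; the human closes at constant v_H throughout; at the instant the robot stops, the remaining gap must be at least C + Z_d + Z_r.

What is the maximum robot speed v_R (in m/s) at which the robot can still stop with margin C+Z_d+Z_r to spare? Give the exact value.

v_R_max = 13/20 m/s = 0.6500 m/s

quadratic (1/8)·v² + (7/20)·v + (-897/3200) = 0
  disc = (7/20)² − 4·(1/8)·(-897/3200) = 1681/6400 ; √disc = 41/80
  v_R = (−(7/20) + 41/80) / (2·(1/8)) = 13/20 m/s
check:
T_s = v_R/a_R = (13/20)/4 = 0.1625 s
robot covers v_R·T_r = 0.6500·0.2500 = 0.1625 m before braking
robot covers 0.6500·0.1625 − ½·4.0000·0.1625² = 0.0528 m while stopping
human closes 0.4000·0.4125 = 0.1650 m
residual clearance needed = 0.0200+0.0150+0.1000 = 0.1350 m
sum ≈ 0.1625+0.0528+0.1650+0.1350 ≈ 0.5153 m = S ✓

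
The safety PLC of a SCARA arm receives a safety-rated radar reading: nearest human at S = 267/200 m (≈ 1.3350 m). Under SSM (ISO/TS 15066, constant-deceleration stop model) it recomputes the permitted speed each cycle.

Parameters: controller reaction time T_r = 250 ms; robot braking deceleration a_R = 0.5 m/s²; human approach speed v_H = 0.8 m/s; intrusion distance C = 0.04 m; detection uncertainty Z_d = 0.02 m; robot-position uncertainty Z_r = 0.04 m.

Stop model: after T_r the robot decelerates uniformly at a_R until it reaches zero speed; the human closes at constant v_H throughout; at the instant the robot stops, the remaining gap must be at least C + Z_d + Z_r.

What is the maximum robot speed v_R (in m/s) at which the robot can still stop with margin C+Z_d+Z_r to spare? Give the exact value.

v_R_max = 9/20 m/s = 0.4500 m/s

collect terms ⇒ (1)·v_R² + (37/20)·v_R + (-207/200) = 0
  disc = (37/20)² − 4·(1)·(-207/200) = 121/16 ; √disc = 11/4
  v_R = (−(37/20) + 11/4) / (2·(1)) = 9/20 m/s
check:
stop time T_s = (9/20)/(1/2) = 0.9000 s
robot covers v_R·T_r = 0.4500·0.2500 = 0.1125 m before braking
robot covers 0.4500·0.9000 − ½·0.5000·0.9000² = 0.2025 m while stopping
human closes 0.8000·1.1500 = 0.9200 m
margins: 0.0400+0.0200+0.0400 = 0.1000 m
sum ≈ 0.1125+0.2025+0.9200+0.1000 ≈ 1.3350 m = S ✓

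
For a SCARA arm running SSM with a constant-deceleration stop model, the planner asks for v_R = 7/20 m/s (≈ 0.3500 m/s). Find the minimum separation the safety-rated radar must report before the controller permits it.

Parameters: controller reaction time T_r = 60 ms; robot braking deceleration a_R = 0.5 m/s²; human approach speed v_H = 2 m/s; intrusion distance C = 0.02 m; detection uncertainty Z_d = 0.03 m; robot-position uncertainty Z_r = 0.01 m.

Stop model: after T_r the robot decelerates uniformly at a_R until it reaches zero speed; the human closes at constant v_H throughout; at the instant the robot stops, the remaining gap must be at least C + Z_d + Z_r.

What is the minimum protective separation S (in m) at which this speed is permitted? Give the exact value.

T_s = v_R/a_R = (7/20)/(1/2) = 0.7000 s
robot covers v_R·T_r = 0.3500·0.0600 = 0.0210 m before braking
robot covers 0.3500·0.7000 − ½·0.5000·0.7000² = 0.1225 m while stopping
human over T_r+T_s: 2.0000·(0.0600+0.7000) = 1.5200 m
residual clearance needed = 0.0200+0.0300+0.0100 = 0.0600 m
S_min ≈ 0.0210+0.1225+1.5200+0.0600  ⇒  S_min = 3447/2000 m

S_min = 3447/2000 m = 1.7235 m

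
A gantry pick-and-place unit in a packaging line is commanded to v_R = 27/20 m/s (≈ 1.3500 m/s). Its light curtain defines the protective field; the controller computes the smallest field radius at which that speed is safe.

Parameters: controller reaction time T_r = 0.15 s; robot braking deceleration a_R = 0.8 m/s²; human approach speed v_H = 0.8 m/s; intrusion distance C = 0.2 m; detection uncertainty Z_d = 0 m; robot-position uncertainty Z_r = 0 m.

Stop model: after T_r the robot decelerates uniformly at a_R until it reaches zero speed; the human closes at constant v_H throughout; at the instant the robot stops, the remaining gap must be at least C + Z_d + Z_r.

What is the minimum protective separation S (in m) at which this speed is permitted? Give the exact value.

T_s = v_R/a_R = (27/20)/(4/5) = 1.6875 s
robot covers v_R·T_r = 1.3500·0.1500 = 0.2025 m before braking
braking distance = 1.3500²/(2·0.8000) = 1.1391 m
human over T_r+T_s: 0.8000·(0.1500+1.6875) = 1.4700 m
residual clearance needed = 0.2000+0.0000+0.0000 = 0.2000 m
S_min ≈ 0.2025+1.1391+1.4700+0.2000  ⇒  S_min = 9637/3200 m

S_min = 9637/3200 m = 3.0116 m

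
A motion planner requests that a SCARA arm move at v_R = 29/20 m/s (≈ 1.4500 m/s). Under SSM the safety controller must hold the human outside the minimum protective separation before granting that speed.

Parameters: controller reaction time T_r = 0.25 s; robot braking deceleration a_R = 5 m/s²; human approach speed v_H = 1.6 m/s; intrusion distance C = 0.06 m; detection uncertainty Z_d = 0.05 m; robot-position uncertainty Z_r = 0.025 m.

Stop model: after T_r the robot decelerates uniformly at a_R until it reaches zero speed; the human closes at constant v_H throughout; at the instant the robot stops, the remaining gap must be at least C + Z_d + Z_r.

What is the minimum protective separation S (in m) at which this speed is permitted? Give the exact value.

S_min = 6287/4000 m = 1.5717 m

T_s = v_R/a_R = (29/20)/5 = 0.2900 s
robot in T_r: 1.4500·0.2500 = 0.3625 m
braking distance = 1.4500²/(2·5.0000) = 0.2102 m
human over T_r+T_s: 1.6000·(0.2500+0.2900) = 0.8640 m
margins: 0.0600+0.0500+0.0250 = 0.1350 m
S_min ≈ 0.3625+0.2102+0.8640+0.1350  ⇒  S_min = 6287/4000 m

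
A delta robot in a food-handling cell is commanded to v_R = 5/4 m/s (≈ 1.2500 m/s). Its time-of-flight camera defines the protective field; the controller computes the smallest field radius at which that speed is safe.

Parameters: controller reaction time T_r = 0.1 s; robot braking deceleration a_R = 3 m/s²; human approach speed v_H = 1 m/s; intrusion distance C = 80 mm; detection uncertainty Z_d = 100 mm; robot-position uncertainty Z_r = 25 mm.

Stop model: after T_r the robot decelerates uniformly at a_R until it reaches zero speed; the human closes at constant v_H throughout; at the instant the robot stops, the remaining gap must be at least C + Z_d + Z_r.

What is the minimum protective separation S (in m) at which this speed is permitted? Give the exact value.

S_min = 2657/2400 m = 1.1071 m

stop time T_s = (5/4)/3 = 0.4167 s
robot in T_r: 1.2500·0.1000 = 0.1250 m
robot under decel: 1.2500²/(2·3.0000) = 0.2604 m
person approaches 1.0000·(0.1000+0.4167) = 0.5167 m
C+Z_d+Z_r = 0.0800+0.1000+0.0250 = 0.2050 m
S_min ≈ 0.1250+0.2604+0.5167+0.2050  ⇒  S_min = 2657/2400 m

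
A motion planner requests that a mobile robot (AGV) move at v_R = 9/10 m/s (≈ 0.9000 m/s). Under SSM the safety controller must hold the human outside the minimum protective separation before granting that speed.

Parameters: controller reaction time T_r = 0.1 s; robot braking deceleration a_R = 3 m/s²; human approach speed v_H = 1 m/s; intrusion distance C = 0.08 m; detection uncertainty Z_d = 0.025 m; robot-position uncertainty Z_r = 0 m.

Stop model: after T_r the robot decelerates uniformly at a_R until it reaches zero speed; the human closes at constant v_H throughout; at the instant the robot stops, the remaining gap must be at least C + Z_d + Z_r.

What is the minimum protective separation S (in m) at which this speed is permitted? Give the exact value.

braking lasts T_s = (9/10)/3 = 0.3000 s
robot in T_r: 0.9000·0.1000 = 0.0900 m
braking distance = 0.9000²/(2·3.0000) = 0.1350 m
person approaches 1.0000·(0.1000+0.3000) = 0.4000 m
C+Z_d+Z_r = 0.0800+0.0250+0.0000 = 0.1050 m
S_min ≈ 0.0900+0.1350+0.4000+0.1050  ⇒  S_min = 73/100 m

S_min = 73/100 m = 0.7300 m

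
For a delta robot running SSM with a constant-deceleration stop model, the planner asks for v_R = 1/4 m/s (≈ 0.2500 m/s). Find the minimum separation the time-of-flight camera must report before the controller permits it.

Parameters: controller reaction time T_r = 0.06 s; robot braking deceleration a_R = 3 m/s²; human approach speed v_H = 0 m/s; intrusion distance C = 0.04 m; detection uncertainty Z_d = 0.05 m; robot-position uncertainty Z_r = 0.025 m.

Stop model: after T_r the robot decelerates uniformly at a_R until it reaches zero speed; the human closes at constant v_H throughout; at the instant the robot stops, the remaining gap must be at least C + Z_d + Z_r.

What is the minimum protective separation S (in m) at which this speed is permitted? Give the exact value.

stop time T_s = (1/4)/3 = 0.0833 s
robot covers v_R·T_r = 0.2500·0.0600 = 0.0150 m before braking
robot under decel: 0.2500²/(2·3.0000) = 0.0104 m
person approaches 0.0000·(0.0600+0.0833) = 0.0000 m
residual clearance needed = 0.0400+0.0500+0.0250 = 0.1150 m
S_min ≈ 0.0150+0.0104+0.0000+0.1150  ⇒  S_min = 337/2400 m

S_min = 337/2400 m = 0.1404 m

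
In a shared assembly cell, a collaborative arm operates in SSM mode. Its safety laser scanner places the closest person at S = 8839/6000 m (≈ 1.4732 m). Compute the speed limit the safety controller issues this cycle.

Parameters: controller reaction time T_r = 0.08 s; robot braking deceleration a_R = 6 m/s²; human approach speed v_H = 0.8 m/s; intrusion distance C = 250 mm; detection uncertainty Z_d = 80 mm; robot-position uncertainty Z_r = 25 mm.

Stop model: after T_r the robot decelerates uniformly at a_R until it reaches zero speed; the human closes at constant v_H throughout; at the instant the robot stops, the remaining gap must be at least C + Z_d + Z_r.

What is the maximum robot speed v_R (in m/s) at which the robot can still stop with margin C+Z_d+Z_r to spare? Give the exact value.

v_R_max = 5/2 m/s = 2.5000 m/s

at the boundary: (1/12)·v² + (16/75)·v + (-253/240) = 0
  disc = (16/75)² − 4·(1/12)·(-253/240) = 3969/10000 ; √disc = 63/100
  v_R = (−(16/75) + 63/100) / (2·(1/12)) = 5/2 m/s
check:
braking lasts T_s = (5/2)/6 = 0.4167 s
reaction-phase robot travel = 2.5000·0.0800 = 0.2000 m
robot covers 2.5000·0.4167 − ½·6.0000·0.4167² = 0.5208 m while stopping
human over T_r+T_s: 0.8000·(0.0800+0.4167) = 0.3973 m
margins: 0.2500+0.0800+0.0250 = 0.3550 m
sum ≈ 0.2000+0.5208+0.3973+0.3550 ≈ 1.4732 m = S ✓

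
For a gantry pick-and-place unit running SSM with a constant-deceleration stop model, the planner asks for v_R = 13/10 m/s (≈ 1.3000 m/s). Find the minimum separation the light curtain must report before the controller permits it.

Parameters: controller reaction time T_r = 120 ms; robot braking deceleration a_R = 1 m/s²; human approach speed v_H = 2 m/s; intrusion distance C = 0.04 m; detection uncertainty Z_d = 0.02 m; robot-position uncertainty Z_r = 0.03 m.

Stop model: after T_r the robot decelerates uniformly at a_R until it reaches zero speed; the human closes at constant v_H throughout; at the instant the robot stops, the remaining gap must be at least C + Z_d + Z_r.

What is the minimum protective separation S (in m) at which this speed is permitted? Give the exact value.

stop time T_s = (13/10)/1 = 1.3000 s
robot in T_r: 1.3000·0.1200 = 0.1560 m
robot covers 1.3000·1.3000 − ½·1.0000·1.3000² = 0.8450 m while stopping
human over T_r+T_s: 2.0000·(0.1200+1.3000) = 2.8400 m
margins: 0.0400+0.0200+0.0300 = 0.0900 m
S_min ≈ 0.1560+0.8450+2.8400+0.0900  ⇒  S_min = 3931/1000 m

S_min = 3931/1000 m = 3.9310 m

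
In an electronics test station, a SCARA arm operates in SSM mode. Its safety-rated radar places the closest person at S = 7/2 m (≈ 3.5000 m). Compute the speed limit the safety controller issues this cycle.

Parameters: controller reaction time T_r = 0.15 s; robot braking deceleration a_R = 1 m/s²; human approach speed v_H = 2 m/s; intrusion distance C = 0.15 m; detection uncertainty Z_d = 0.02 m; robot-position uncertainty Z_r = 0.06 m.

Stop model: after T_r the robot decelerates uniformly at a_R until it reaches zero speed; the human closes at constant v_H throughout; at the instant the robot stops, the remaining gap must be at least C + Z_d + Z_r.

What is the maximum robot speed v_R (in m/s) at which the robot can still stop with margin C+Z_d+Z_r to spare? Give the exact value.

v_R_max = 11/10 m/s = 1.1000 m/s

collect terms ⇒ (1/2)·v_R² + (43/20)·v_R + (-297/100) = 0
  disc = (43/20)² − 4·(1/2)·(-297/100) = 169/16 ; √disc = 13/4
  v_R = (−(43/20) + 13/4) / (2·(1/2)) = 11/10 m/s
check:
T_s = v_R/a_R = (11/10)/1 = 1.1000 s
robot covers v_R·T_r = 1.1000·0.1500 = 0.1650 m before braking
robot under decel: 1.1000²/(2·1.0000) = 0.6050 m
human over T_r+T_s: 2.0000·(0.1500+1.1000) = 2.5000 m
margins: 0.1500+0.0200+0.0600 = 0.2300 m
sum ≈ 0.1650+0.6050+2.5000+0.2300 ≈ 3.5000 m = S ✓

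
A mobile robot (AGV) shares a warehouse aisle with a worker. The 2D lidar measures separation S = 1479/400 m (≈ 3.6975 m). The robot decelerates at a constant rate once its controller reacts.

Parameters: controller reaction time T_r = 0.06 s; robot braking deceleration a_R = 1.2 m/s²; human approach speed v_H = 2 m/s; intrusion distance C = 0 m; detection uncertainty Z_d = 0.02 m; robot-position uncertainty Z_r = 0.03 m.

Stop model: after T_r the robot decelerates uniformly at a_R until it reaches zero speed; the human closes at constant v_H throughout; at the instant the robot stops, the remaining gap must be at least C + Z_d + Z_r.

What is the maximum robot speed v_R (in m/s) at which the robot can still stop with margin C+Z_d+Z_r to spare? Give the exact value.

quadratic (5/12)·v² + (259/150)·v + (-1411/400) = 0
  disc = (259/150)² − 4·(5/12)·(-1411/400) = 797449/90000 ; √disc = 893/300
  v_R = (−(259/150) + 893/300) / (2·(5/12)) = 3/2 m/s
check:
T_s = v_R/a_R = (3/2)/(6/5) = 1.2500 s
robot covers v_R·T_r = 1.5000·0.0600 = 0.0900 m before braking
braking distance = 1.5000²/(2·1.2000) = 0.9375 m
human over T_r+T_s: 2.0000·(0.0600+1.2500) = 2.6200 m
margins: 0.0000+0.0200+0.0300 = 0.0500 m
sum ≈ 0.0900+0.9375+2.6200+0.0500 ≈ 3.6975 m = S ✓

v_R_max = 3/2 m/s = 1.5000 m/s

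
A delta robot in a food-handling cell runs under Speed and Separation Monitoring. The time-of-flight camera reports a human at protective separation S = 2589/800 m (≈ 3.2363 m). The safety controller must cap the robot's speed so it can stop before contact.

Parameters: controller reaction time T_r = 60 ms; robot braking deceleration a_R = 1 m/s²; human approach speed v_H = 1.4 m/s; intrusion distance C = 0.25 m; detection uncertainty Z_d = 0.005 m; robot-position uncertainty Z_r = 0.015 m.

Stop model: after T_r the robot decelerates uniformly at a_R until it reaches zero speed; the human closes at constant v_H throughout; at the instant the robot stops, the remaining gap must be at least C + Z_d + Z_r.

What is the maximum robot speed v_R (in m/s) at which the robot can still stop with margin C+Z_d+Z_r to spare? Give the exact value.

v_R_max = 27/20 m/s = 1.3500 m/s

quadratic (1/2)·v² + (73/50)·v + (-11529/4000) = 0
  disc = (73/50)² − 4·(1/2)·(-11529/4000) = 78961/10000 ; √disc = 281/100
  v_R = (−(73/50) + 281/100) / (2·(1/2)) = 27/20 m/s
check:
T_s = v_R/a_R = (27/20)/1 = 1.3500 s
robot in T_r: 1.3500·0.0600 = 0.0810 m
robot covers 1.3500·1.3500 − ½·1.0000·1.3500² = 0.9113 m while stopping
human closes 1.4000·1.4100 = 1.9740 m
residual clearance needed = 0.2500+0.0050+0.0150 = 0.2700 m
sum ≈ 0.0810+0.9113+1.9740+0.2700 ≈ 3.2363 m = S ✓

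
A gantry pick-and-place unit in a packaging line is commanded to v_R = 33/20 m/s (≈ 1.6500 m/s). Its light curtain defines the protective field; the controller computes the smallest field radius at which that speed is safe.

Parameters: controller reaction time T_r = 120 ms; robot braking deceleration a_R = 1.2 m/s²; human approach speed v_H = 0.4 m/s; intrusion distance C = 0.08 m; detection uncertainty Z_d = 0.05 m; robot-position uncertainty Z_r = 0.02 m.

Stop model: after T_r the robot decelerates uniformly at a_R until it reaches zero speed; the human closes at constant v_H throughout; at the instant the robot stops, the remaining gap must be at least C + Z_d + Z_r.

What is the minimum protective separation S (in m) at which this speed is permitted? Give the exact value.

braking lasts T_s = (33/20)/(6/5) = 1.3750 s
robot covers v_R·T_r = 1.6500·0.1200 = 0.1980 m before braking
robot covers 1.6500·1.3750 − ½·1.2000·1.3750² = 1.1344 m while stopping
human closes 0.4000·1.4950 = 0.5980 m
residual clearance needed = 0.0800+0.0500+0.0200 = 0.1500 m
S_min ≈ 0.1980+1.1344+0.5980+0.1500  ⇒  S_min = 16643/8000 m

S_min = 16643/8000 m = 2.0804 m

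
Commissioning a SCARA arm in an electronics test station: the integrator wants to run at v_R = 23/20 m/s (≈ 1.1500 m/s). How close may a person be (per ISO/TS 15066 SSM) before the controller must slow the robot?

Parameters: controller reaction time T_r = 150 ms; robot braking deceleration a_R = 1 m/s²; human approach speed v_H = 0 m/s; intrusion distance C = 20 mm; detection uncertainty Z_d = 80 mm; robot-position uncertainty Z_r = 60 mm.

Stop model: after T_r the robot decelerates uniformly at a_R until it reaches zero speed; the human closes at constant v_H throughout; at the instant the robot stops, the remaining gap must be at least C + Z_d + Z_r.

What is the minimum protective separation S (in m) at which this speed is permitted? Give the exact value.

stop time T_s = (23/20)/1 = 1.1500 s
robot in T_r: 1.1500·0.1500 = 0.1725 m
robot covers 1.1500·1.1500 − ½·1.0000·1.1500² = 0.6613 m while stopping
human closes 0.0000·1.3000 = 0.0000 m
residual clearance needed = 0.0200+0.0800+0.0600 = 0.1600 m
S_min ≈ 0.1725+0.6613+0.0000+0.1600  ⇒  S_min = 159/160 m

S_min = 159/160 m = 0.9938 m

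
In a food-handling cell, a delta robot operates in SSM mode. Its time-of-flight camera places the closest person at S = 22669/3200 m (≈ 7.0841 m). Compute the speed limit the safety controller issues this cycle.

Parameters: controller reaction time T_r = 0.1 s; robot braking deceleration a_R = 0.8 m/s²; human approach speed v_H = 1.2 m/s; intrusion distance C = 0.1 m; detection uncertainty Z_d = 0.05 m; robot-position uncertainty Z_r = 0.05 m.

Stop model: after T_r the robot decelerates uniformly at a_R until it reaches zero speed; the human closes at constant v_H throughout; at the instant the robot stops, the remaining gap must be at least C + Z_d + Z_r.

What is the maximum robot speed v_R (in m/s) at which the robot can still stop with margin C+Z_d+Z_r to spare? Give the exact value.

v_R_max = 9/4 m/s = 2.2500 m/s

at the boundary: (5/8)·v² + (8/5)·v + (-4329/640) = 0
  disc = (8/5)² − 4·(5/8)·(-4329/640) = 124609/6400 ; √disc = 353/80
  v_R = (−(8/5) + 353/80) / (2·(5/8)) = 9/4 m/s
check:
stop time T_s = (9/4)/(4/5) = 2.8125 s
robot covers v_R·T_r = 2.2500·0.1000 = 0.2250 m before braking
braking distance = 2.2500²/(2·0.8000) = 3.1641 m
person approaches 1.2000·(0.1000+2.8125) = 3.4950 m
margins: 0.1000+0.0500+0.0500 = 0.2000 m
sum ≈ 0.2250+3.1641+3.4950+0.2000 ≈ 7.0841 m = S ✓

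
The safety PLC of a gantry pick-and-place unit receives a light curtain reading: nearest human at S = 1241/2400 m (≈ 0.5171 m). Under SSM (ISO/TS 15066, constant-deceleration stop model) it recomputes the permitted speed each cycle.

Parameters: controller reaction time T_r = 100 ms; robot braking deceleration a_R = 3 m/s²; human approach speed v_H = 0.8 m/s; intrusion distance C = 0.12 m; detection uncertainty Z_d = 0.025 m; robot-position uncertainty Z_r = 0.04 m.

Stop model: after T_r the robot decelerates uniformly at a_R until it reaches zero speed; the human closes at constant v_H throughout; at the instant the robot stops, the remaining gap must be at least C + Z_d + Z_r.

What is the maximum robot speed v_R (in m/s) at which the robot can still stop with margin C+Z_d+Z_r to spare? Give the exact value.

collect terms ⇒ (1/6)·v_R² + (11/30)·v_R + (-121/480) = 0
  disc = (11/30)² − 4·(1/6)·(-121/480) = 121/400 ; √disc = 11/20
  v_R = (−(11/30) + 11/20) / (2·(1/6)) = 11/20 m/s
check:
T_s = v_R/a_R = (11/20)/3 = 0.1833 s
robot in T_r: 0.5500·0.1000 = 0.0550 m
robot covers 0.5500·0.1833 − ½·3.0000·0.1833² = 0.0504 m while stopping
human closes 0.8000·0.2833 = 0.2267 m
residual clearance needed = 0.1200+0.0250+0.0400 = 0.1850 m
sum ≈ 0.0550+0.0504+0.2267+0.1850 ≈ 0.5171 m = S ✓

v_R_max = 11/20 m/s = 0.5500 m/s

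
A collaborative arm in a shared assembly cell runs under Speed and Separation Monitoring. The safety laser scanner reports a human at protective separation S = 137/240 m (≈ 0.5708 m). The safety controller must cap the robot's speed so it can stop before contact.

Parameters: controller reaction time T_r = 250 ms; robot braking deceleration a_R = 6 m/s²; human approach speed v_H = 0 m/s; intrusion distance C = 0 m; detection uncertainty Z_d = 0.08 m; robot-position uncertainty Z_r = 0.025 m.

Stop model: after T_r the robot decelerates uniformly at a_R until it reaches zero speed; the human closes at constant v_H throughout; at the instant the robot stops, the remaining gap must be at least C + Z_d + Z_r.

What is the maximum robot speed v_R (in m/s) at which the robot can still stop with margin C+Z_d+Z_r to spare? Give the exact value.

v_R_max = 13/10 m/s = 1.3000 m/s

quadratic (1/12)·v² + (1/4)·v + (-559/1200) = 0
  disc = (1/4)² − 4·(1/12)·(-559/1200) = 49/225 ; √disc = 7/15
  v_R = (−(1/4) + 7/15) / (2·(1/12)) = 13/10 m/s
check:
T_s = v_R/a_R = (13/10)/6 = 0.2167 s
robot covers v_R·T_r = 1.3000·0.2500 = 0.3250 m before braking
braking distance = 1.3000²/(2·6.0000) = 0.1408 m
person approaches 0.0000·(0.2500+0.2167) = 0.0000 m
C+Z_d+Z_r = 0.0000+0.0800+0.0250 = 0.1050 m
sum ≈ 0.3250+0.1408+0.0000+0.1050 ≈ 0.5708 m = S ✓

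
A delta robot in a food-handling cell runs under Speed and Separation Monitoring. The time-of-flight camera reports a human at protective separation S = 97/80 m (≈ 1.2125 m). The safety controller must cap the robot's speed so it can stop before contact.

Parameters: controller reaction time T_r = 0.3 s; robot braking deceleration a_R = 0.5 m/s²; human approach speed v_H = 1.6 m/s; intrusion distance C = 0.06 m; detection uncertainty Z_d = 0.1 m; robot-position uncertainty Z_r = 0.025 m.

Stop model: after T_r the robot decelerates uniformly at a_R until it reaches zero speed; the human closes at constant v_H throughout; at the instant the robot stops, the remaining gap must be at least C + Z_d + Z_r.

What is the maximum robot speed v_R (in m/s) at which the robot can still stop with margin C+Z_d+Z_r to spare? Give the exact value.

quadratic (1)·v² + (7/2)·v + (-219/400) = 0
  disc = (7/2)² − 4·(1)·(-219/400) = 361/25 ; √disc = 19/5
  v_R = (−(7/2) + 19/5) / (2·(1)) = 3/20 m/s
check:
braking lasts T_s = (3/20)/(1/2) = 0.3000 s
reaction-phase robot travel = 0.1500·0.3000 = 0.0450 m
braking distance = 0.1500²/(2·0.5000) = 0.0225 m
person approaches 1.6000·(0.3000+0.3000) = 0.9600 m
residual clearance needed = 0.0600+0.1000+0.0250 = 0.1850 m
sum ≈ 0.0450+0.0225+0.9600+0.1850 ≈ 1.2125 m = S ✓

v_R_max = 3/20 m/s = 0.1500 m/s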